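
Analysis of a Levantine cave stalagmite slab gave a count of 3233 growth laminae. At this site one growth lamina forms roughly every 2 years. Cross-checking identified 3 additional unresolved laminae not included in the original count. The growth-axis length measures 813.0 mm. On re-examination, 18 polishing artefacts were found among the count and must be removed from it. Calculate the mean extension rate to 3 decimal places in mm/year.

0.126 mm/year

Adjusted count: 3233 − 18 + 3 = 3218 growth laminae.
3218 growth laminae at 2 years each span 3218 × 2 = 6436 years.
813.0 mm over 6436 years gives 813.0 / 6436 ≈ 0.126 mm/year.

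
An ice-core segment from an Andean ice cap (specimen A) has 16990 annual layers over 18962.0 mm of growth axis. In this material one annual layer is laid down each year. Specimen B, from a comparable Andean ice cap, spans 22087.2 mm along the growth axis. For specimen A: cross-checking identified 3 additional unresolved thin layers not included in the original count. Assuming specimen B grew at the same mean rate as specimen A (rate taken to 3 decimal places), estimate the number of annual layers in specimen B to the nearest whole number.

19791 annual layers

Specimen A: adjusted count: 16990 + 3 = 16993 annual layers.
A: Extension rate ≈ 18962.0 / 16993 = 1.116 mm/year.
B spans 22087.2 / 1.116 = 19791.40 years ≈ 19791 annual layers.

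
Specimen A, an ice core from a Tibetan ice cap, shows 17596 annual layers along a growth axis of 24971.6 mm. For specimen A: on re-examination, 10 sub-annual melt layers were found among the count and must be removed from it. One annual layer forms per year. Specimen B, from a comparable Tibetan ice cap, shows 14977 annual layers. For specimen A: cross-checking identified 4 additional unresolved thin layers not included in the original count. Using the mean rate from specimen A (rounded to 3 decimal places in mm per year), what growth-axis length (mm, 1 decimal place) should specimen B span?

21267.3 mm

Specimen A: true annual layer count = 17596 − 10 + 4 = 17590.
A: Mean rate = 24971.6 mm / 17590 years ≈ 1.420 mm per year.
For B, 1.420 mm/year × 14977 years = 21267.3 mm.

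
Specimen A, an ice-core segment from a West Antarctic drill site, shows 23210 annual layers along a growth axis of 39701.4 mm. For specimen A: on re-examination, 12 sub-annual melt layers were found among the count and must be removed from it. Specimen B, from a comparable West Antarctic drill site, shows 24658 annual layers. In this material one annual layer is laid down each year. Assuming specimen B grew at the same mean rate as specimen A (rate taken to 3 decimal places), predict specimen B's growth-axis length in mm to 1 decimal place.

Specimen A: adjusted count: 23210 − 12 = 23198 annual layers.
A: 39701.4 mm over 23198 years gives 39701.4 / 23198 ≈ 1.711 mm/year.
For B, 1.711 mm/year × 24658 years = 42189.8 mm.

42189.8 mm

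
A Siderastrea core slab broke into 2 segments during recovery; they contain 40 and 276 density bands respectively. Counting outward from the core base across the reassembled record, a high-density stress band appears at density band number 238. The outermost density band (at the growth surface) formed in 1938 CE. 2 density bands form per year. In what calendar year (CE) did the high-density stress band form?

Total density bands = 40 + 276 = 316.
The high-density stress band sits at density band 238 from the core base, so 316 − 238 = 78 density bands formed after it.
Dividing by 2 density bands per year: 78 / 2 = 39 years.
The density band at the growth surface is 1938 CE, so the high-density stress band dates to 1938 − 39 = 1899 CE.

1899 CE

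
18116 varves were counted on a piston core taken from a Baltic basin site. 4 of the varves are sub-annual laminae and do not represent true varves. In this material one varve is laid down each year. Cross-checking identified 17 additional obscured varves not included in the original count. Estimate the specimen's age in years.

18129 years

True varve count = 18116 − 4 + 17 = 18129.
One varve per year makes the duration 18129 years.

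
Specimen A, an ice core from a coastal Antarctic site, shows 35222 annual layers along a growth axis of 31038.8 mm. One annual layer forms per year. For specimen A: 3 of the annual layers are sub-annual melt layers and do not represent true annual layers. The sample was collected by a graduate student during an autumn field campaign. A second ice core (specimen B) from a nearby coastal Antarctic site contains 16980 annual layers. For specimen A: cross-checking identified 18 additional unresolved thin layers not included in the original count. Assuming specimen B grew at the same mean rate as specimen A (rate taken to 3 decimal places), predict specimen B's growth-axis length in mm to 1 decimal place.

14959.4 mm

Specimen A: correcting the raw count gives 35222 − 3 + 18 = 35237 true annual layers.
A: Extension rate ≈ 31038.8 / 35237 = 0.881 mm/year.
B's length ≈ 0.881 × 16980 = 14959.4 mm.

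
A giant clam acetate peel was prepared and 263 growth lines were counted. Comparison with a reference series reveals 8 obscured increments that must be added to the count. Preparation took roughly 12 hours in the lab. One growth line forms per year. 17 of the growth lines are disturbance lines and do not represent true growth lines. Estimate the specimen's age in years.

254 years

After corrections the count is 263 − 17 + 8 = 254 growth lines.
One growth line per year makes the duration 254 years.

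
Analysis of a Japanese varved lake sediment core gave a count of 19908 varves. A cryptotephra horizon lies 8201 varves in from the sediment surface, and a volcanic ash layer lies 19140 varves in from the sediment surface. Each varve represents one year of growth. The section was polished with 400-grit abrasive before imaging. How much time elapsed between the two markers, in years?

10939 years

The two markers are separated by 19140 − 8201 = 10939 varves.
That is 10939 years at one varve per year.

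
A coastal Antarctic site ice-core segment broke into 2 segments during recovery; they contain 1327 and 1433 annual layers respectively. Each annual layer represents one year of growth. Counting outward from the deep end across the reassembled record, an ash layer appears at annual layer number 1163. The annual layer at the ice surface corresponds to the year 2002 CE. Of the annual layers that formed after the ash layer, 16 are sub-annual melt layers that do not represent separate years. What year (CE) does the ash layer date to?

421 CE

Total annual layers = 1327 + 1433 = 2760.
2760 − 1163 = 1597 annual layers lie beyond the ash layer toward the ice surface.
Removing the 16 false annual layers leaves 1597 − 16 = 1581 true annual layers beyond the ash layer.
Counting back 1581 years from 2002 CE places the ash layer in 2002 − 1581 = 421 CE.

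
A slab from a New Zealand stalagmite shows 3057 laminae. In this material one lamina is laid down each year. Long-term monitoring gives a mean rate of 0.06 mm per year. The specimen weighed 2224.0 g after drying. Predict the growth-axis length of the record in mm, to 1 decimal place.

183.4 mm

The record spans 3057 years at 0.06 mm per year.
3057 years at 0.06 mm/year gives 0.06 × 3057 = 183.4 mm.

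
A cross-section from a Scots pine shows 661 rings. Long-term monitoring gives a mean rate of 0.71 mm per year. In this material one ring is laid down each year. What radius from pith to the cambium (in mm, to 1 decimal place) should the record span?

469.3 mm

The record spans 661 years at 0.71 mm per year.
Length ≈ 0.71 × 661 = 469.3 mm.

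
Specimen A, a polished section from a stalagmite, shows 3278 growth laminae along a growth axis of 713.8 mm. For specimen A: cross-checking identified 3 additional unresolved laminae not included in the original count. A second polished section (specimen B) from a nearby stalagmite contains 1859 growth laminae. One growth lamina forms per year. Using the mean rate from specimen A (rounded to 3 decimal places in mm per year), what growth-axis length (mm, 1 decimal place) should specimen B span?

Specimen A: true growth lamina count = 3278 + 3 = 3281.
A: 713.8 mm over 3281 years gives 713.8 / 3281 ≈ 0.218 mm/yr.
Length of B = 0.218 × 1859 = 405.3 mm.

405.3 mm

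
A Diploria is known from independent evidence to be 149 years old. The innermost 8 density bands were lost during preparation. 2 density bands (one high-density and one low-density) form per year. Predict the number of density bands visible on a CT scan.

Expected density bands: 149 × 2 = 298.
Subtracting the 8 density bands not captured gives 298 − 8 = 290 density bands in the record.

290 density bands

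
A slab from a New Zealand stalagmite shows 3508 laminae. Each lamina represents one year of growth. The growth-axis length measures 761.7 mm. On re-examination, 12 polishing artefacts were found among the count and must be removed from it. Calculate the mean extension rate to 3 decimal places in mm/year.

After corrections the count is 3508 − 12 = 3496 laminae.
761.7 mm over 3496 years gives 761.7 / 3496 ≈ 0.218 mm/year.

0.218 mm/year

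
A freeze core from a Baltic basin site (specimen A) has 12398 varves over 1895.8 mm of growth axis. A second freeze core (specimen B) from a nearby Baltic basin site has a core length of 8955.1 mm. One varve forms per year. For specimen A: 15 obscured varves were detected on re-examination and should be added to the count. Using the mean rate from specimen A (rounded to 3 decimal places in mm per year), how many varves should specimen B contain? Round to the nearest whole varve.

Specimen A: true varve count = 12398 + 15 = 12413.
A: Extension rate ≈ 1895.8 / 12413 = 0.153 mm/yr.
For B, 8955.1 / 0.153 = 58530.07 years ≈ 58530 varves.

58530 varves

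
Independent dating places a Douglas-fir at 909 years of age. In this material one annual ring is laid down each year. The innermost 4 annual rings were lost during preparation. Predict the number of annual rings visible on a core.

One annual ring per year gives 909 annual rings over 909 years.
Less the 4 uncaptured annual rings: 909 − 4 = 905.

905 annual rings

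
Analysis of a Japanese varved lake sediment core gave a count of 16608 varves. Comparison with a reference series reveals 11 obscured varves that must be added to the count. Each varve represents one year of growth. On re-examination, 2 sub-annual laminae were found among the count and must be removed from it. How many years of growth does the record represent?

After corrections the count is 16608 − 2 + 11 = 16617 varves.
With a one-to-one varve periodicity this is 16617 years.

16617 years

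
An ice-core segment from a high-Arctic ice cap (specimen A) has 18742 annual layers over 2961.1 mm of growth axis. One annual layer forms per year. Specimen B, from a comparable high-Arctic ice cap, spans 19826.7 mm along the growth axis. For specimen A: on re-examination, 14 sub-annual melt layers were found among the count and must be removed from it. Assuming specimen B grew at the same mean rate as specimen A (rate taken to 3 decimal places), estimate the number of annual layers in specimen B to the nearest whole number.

125485 annual layers

Specimen A: adjusted count: 18742 − 14 = 18728 annual layers.
A: Mean rate = 2961.1 mm / 18728 years ≈ 0.158 mm/yr.
Specimen B: 19826.7 mm / 0.158 mm per year = 125485.44 years ≈ 125485 annual layers.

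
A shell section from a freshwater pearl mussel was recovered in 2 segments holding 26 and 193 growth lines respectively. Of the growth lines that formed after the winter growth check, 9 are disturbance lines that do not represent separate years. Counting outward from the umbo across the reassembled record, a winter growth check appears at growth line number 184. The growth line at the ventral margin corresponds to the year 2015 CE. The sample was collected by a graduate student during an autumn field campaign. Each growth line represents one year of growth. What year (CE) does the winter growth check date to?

1989 CE

Total growth lines = 26 + 193 = 219.
219 − 184 = 35 growth lines lie beyond the winter growth check toward the ventral margin.
Excluding 9 false growth lines: 35 − 9 = 26.
2015 − 26 = 1989 CE.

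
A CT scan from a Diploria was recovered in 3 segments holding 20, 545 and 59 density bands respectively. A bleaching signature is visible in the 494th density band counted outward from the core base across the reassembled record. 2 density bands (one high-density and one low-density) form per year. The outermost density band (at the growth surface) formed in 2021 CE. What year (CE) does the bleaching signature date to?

Total density bands = 20 + 545 + 59 = 624.
624 − 494 = 130 density bands lie beyond the bleaching signature toward the growth surface.
Dividing by 2 density bands per year: 130 / 2 = 65 years.
The density band at the growth surface is 2021 CE, so the bleaching signature dates to 2021 − 65 = 1956 CE.

1956 CE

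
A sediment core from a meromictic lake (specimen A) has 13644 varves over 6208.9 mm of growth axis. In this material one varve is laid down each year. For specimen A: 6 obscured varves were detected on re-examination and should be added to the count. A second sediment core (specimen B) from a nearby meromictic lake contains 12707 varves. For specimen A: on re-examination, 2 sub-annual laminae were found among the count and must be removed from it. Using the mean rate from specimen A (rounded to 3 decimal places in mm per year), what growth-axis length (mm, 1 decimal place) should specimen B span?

5781.7 mm

Specimen A: true varve count = 13644 − 2 + 6 = 13648.
A: Mean rate = 6208.9 mm / 13648 years ≈ 0.455 mm/yr.
For B, 0.455 mm/year × 12707 years = 5781.7 mm.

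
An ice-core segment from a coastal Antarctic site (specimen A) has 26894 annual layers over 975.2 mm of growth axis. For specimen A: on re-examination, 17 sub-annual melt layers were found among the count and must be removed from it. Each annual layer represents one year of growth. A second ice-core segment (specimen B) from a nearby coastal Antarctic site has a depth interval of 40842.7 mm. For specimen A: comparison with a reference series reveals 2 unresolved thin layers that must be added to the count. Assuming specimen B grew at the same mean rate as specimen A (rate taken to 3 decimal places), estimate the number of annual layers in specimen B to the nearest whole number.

Specimen A: correcting the raw count gives 26894 − 17 + 2 = 26879 true annual layers.
A: Extension rate ≈ 975.2 / 26879 = 0.036 mm/yr.
For B, 40842.7 / 0.036 = 1134519.44 years ≈ 1134519 annual layers.

1134519 annual layers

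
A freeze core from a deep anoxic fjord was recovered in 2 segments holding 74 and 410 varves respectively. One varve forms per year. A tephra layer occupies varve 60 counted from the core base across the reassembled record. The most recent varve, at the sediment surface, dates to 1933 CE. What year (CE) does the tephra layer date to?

1509 CE

Total varves = 74 + 410 = 484.
The tephra layer sits at varve 60 from the core base, so 484 − 60 = 424 varves formed after it.
1933 − 424 = 1509 CE.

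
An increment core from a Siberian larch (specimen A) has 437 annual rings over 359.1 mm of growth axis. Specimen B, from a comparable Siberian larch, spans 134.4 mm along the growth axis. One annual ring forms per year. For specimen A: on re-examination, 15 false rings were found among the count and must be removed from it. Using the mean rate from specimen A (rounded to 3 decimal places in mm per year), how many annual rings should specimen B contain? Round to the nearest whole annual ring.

158 annual rings

Specimen A: true annual ring count = 437 − 15 = 422.
A: Extension rate ≈ 359.1 / 422 = 0.851 mm/yr.
Specimen B: 134.4 mm / 0.851 mm per year = 157.93 years ≈ 158 annual rings.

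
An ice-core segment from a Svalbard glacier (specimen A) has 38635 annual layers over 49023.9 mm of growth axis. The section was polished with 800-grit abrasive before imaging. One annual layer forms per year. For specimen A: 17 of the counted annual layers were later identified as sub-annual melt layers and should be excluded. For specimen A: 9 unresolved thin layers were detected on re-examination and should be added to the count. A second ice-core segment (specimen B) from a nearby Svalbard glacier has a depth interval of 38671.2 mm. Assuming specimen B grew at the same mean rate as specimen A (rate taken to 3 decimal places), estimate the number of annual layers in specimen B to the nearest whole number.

30474 annual layers

Specimen A: adjusted count: 38635 − 17 + 9 = 38627 annual layers.
A: Mean rate = 49023.9 mm / 38627 years ≈ 1.269 mm/yr.
For B, 38671.2 / 1.269 = 30473.76 years ≈ 30474 annual layers.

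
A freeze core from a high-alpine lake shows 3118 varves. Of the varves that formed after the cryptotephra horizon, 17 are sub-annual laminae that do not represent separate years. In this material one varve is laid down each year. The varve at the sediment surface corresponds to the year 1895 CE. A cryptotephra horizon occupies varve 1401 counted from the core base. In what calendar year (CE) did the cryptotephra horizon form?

195 CE

The cryptotephra horizon sits at varve 1401 from the core base, so 3118 − 1401 = 1717 varves formed after it.
Removing the 17 false varves leaves 1717 − 17 = 1700 true varves beyond the cryptotephra horizon.
Counting back 1700 years from 1895 CE places the cryptotephra horizon in 1895 − 1700 = 195 CE.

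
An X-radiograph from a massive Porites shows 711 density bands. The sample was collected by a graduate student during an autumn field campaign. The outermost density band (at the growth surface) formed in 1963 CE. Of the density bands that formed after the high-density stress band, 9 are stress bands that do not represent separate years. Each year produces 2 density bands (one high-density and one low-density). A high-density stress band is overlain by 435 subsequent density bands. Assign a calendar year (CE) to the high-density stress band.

435 density bands post-date the high-density stress band.
Removing the 9 false density bands leaves 435 − 9 = 426 true density bands beyond the high-density stress band.
Dividing by 2 density bands per year: 426 / 2 = 213 years.
Counting back 213 years from 1963 CE places the high-density stress band in 1963 − 213 = 1750 CE.

1750 CE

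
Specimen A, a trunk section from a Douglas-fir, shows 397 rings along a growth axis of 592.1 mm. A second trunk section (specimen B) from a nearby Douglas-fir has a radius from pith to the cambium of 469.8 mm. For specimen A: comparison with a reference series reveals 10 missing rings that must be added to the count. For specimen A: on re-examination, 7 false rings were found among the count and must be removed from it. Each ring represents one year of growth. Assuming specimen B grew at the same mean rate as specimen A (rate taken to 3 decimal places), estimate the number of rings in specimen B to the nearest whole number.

317 rings

Specimen A: after corrections the count is 397 − 7 + 10 = 400 rings.
A: Mean rate = 592.1 mm / 400 years ≈ 1.480 mm/yr.
Specimen B: 469.8 mm / 1.480 mm per year = 317.43 years ≈ 317 rings.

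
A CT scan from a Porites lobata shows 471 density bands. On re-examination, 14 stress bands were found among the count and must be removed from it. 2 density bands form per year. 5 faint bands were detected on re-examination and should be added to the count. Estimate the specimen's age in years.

True density band count = 471 − 14 + 5 = 462.
Dividing by 2 density bands per year: 462 / 2 = 231 years.

231 yr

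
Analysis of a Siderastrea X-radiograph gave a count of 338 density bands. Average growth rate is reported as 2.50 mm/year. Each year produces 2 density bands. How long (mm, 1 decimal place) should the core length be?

338 density bands at 2 per year is 338 / 2 = 169 years.
169 years at 2.50 mm/year gives 2.50 × 169 = 422.5 mm.

422.5 mm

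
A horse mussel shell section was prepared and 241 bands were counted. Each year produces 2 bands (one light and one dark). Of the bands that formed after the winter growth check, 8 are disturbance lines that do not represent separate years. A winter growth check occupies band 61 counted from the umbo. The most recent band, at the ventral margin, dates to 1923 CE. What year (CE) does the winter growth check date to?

1837 CE

The winter growth check sits at band 61 from the umbo, so 241 − 61 = 180 bands formed after it.
Removing the 8 false bands leaves 180 − 8 = 172 true bands beyond the winter growth check.
Dividing by 2 bands per year: 172 / 2 = 86 years.
Counting back 86 years from 1923 CE places the winter growth check in 1923 − 86 = 1837 CE.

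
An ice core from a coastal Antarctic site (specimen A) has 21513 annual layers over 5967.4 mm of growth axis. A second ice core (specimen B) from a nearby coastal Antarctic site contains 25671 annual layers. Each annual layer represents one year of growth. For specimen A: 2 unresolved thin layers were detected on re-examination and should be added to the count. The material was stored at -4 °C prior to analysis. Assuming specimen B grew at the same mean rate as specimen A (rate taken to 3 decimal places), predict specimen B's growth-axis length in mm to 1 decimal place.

Specimen A: true annual layer count = 21513 + 2 = 21515.
A: Mean rate = 5967.4 mm / 21515 years ≈ 0.277 mm/yr.
B's length ≈ 0.277 × 25671 = 7110.9 mm.

7110.9 mm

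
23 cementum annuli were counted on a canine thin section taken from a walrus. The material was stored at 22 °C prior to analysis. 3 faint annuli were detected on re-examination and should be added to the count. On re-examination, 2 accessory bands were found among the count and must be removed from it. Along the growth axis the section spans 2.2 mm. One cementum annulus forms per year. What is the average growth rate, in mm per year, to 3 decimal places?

0.092 mm per year

Correcting the raw count gives 23 − 2 + 3 = 24 true cementum annuli.
Mean rate = 2.2 mm / 24 years ≈ 0.092 mm per year.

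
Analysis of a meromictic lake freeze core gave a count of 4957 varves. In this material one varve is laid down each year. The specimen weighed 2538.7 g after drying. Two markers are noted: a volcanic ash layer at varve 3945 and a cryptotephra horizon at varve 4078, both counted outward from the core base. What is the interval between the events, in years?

133 years

The two markers are separated by 4078 − 3945 = 133 varves.
At one varve per year, 133 years elapsed between them.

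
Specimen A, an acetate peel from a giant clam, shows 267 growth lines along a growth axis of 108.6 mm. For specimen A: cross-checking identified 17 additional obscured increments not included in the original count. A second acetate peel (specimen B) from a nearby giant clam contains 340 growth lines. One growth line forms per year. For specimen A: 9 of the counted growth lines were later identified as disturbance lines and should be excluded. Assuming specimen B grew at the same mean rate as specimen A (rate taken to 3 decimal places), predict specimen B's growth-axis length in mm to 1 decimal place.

134.3 mm

Specimen A: correcting the raw count gives 267 − 9 + 17 = 275 true growth lines.
A: Extension rate ≈ 108.6 / 275 = 0.395 mm/yr.
For B, 0.395 mm/year × 340 years = 134.3 mm.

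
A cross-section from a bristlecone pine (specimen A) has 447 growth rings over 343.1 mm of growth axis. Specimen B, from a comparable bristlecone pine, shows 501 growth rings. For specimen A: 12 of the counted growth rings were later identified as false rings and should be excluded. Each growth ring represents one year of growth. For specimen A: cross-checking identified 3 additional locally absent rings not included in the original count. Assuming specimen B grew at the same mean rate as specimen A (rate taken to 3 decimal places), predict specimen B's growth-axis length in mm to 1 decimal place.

392.3 mm

Specimen A: true growth ring count = 447 − 12 + 3 = 438.
A: Mean rate = 343.1 mm / 438 years ≈ 0.783 mm/yr.
B's length ≈ 0.783 × 501 = 392.3 mm.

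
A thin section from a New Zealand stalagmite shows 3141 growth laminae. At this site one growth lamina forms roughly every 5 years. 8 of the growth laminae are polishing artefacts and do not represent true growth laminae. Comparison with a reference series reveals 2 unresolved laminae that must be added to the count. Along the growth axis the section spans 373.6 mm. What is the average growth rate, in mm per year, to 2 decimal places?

After corrections the count is 3141 − 8 + 2 = 3135 growth laminae.
3135 growth laminae at 5 years each span 3135 × 5 = 15675 years.
373.6 mm over 15675 years gives 373.6 / 15675 ≈ 0.02 mm per year.

0.02 mm per year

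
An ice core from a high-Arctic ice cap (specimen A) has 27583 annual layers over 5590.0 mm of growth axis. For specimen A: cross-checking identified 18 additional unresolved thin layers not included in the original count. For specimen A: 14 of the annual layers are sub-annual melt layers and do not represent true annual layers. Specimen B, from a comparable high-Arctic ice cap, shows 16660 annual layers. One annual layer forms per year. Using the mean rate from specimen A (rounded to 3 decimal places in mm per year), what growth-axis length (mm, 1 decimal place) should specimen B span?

Specimen A: adjusted count: 27583 − 14 + 18 = 27587 annual layers.
A: 5590.0 mm over 27587 years gives 5590.0 / 27587 ≈ 0.203 mm/year.
For B, 0.203 mm/year × 16660 years = 3382.0 mm.

3382.0 mm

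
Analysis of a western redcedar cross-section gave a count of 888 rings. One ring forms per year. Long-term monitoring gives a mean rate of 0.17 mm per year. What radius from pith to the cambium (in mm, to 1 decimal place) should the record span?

151.0 mm

888 years of growth are recorded.
Length ≈ 0.17 × 888 = 151.0 mm.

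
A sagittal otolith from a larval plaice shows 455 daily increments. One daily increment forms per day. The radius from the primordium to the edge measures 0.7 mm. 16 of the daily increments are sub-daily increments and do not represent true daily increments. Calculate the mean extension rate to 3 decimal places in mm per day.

True daily increment count = 455 − 16 = 439.
Mean rate = 0.7 mm / 439 days ≈ 0.002 mm per day.

0.002 mm per day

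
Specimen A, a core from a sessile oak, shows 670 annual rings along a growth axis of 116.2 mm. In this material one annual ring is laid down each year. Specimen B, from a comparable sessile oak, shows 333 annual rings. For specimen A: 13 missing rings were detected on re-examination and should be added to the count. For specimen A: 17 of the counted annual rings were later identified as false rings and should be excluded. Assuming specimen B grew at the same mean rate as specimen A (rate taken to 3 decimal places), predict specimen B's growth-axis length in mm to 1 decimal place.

Specimen A: correcting the raw count gives 670 − 17 + 13 = 666 true annual rings.
A: Extension rate ≈ 116.2 / 666 = 0.174 mm/year.
For B, 0.174 mm/year × 333 years = 57.9 mm.

57.9 mm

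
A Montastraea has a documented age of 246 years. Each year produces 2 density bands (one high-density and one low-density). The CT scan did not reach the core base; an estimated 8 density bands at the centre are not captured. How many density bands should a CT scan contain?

484 density bands

246 years at 2 density bands per year gives 246 × 2 = 492 density bands.
492 − 8 missed = 484 density bands expected in the prepared section.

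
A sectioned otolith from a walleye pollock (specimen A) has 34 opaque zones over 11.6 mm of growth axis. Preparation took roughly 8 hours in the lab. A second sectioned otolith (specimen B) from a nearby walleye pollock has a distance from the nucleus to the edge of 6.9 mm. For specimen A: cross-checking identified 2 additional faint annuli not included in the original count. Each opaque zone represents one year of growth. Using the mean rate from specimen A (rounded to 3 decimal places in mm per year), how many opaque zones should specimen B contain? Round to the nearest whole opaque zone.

Specimen A: correcting the raw count gives 34 + 2 = 36 true opaque zones.
A: Mean rate = 11.6 mm / 36 years ≈ 0.322 mm/yr.
For B, 6.9 / 0.322 = 21.43 years ≈ 21 opaque zones.

21 opaque zones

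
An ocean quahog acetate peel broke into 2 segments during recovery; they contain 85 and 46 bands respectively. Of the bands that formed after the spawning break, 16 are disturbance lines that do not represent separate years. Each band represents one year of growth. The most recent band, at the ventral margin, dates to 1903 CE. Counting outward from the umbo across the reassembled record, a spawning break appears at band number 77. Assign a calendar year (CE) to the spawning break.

1865 CE

Total bands = 85 + 46 = 131.
131 − 77 = 54 bands lie beyond the spawning break toward the ventral margin.
Removing the 16 false bands leaves 54 − 16 = 38 true bands beyond the spawning break.
Counting back 38 years from 1903 CE places the spawning break in 1903 − 38 = 1865 CE.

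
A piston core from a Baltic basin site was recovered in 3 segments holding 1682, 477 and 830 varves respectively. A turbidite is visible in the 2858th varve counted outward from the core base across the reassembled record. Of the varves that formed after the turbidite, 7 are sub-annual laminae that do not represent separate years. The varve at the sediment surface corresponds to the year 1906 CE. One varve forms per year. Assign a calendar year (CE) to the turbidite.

Total varves = 1682 + 477 + 830 = 2989.
Between varve 2858 and the sediment surface there are 2989 − 2858 = 131 varves.
Excluding 7 false varves: 131 − 7 = 124.
1906 − 124 = 1782 CE.

1782 CE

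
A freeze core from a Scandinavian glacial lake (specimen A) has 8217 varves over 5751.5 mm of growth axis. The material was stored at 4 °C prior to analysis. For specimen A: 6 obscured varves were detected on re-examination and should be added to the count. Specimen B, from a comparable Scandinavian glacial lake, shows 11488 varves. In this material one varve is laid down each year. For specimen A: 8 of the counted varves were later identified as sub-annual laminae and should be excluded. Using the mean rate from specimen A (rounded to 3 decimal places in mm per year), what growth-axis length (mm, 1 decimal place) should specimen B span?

8041.6 mm

Specimen A: correcting the raw count gives 8217 − 8 + 6 = 8215 true varves.
A: Extension rate ≈ 5751.5 / 8215 = 0.700 mm/year.
For B, 0.700 mm/year × 11488 years = 8041.6 mm.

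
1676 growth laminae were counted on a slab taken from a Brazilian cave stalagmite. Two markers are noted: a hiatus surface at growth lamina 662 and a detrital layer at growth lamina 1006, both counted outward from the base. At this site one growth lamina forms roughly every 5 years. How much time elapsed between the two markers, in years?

The two markers are separated by 1006 − 662 = 344 growth laminae.
At 5 years per growth lamina, 344 × 5 = 1720 years.

1720 years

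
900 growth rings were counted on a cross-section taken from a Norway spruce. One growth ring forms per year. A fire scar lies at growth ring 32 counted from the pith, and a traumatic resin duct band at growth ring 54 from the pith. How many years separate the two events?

Separation: 54 − 32 = 22 growth rings.
At one growth ring per year, 22 years elapsed between them.

22 yr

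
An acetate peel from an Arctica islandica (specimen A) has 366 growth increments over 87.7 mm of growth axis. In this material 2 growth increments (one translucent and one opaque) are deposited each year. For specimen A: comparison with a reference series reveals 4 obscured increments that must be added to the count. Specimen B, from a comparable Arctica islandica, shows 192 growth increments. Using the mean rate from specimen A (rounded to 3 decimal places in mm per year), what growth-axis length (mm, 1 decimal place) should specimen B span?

45.5 mm

Specimen A: after corrections the count is 366 + 4 = 370 growth increments.
Specimen A: with 2 growth increments per year, 370 / 2 = 185 years.
A: Extension rate ≈ 87.7 / 185 = 0.474 mm per year.
Specimen B: with 2 growth increments per year, 192 / 2 = 96 years. For B, 0.474 mm/year × 96 years = 45.5 mm.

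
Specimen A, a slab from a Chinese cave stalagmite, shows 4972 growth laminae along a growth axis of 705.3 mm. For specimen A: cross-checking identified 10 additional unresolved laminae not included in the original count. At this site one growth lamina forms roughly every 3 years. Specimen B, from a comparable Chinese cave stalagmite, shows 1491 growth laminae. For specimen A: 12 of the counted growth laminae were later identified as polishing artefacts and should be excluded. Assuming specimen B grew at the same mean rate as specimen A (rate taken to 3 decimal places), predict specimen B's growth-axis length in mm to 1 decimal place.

Specimen A: adjusted count: 4972 − 12 + 10 = 4970 growth laminae.
Specimen A: at 3 years per growth lamina, 4970 × 3 = 14910 years.
A: 705.3 mm over 14910 years gives 705.3 / 14910 ≈ 0.047 mm/yr.
Specimen B: 1491 growth laminae at 3 years each span 1491 × 3 = 4473 years. B's length ≈ 0.047 × 4473 = 210.2 mm.

210.2 mm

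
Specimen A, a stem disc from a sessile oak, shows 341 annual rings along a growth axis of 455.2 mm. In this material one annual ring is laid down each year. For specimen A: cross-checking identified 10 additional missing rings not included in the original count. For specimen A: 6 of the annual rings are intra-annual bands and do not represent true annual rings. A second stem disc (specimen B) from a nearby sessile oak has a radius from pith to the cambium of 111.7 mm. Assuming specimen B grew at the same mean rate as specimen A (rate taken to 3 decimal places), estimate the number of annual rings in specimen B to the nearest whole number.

85 annual rings

Specimen A: true annual ring count = 341 − 6 + 10 = 345.
A: 455.2 mm over 345 years gives 455.2 / 345 ≈ 1.319 mm/year.
B spans 111.7 / 1.319 = 84.69 years ≈ 85 annual rings.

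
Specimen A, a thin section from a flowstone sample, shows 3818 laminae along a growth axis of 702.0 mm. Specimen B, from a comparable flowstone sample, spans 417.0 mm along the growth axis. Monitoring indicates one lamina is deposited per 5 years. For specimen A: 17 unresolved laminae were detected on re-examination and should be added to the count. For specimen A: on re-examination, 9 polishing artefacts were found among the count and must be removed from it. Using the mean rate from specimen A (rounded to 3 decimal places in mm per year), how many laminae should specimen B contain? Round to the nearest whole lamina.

2254 laminae

Specimen A: after corrections the count is 3818 − 9 + 17 = 3826 laminae.
Specimen A: multiplying by 5 years per lamina: 3826 × 5 = 19130 years.
A: Extension rate ≈ 702.0 / 19130 = 0.037 mm per year.
B spans 417.0 / 0.037 = 11270.27 years; at 5 years per lamina that is 11270.27 / 5 ≈ 2254 laminae.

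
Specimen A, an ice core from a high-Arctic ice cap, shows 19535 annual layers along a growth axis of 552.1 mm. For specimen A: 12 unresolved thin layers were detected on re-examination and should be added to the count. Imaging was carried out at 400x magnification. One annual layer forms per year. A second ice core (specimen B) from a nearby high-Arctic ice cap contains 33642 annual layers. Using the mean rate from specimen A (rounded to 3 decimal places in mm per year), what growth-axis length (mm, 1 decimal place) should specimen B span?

Specimen A: true annual layer count = 19535 + 12 = 19547.
A: 552.1 mm over 19547 years gives 552.1 / 19547 ≈ 0.028 mm per year.
For B, 0.028 mm/year × 33642 years = 942.0 mm.

942.0 mm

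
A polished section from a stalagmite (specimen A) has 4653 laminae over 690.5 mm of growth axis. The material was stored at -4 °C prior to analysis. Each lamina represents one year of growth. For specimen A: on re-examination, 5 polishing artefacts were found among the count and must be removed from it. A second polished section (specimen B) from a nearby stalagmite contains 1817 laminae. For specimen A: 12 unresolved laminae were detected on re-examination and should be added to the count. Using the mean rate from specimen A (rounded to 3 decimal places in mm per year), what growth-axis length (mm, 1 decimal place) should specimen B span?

268.9 mm

Specimen A: true lamina count = 4653 − 5 + 12 = 4660.
A: 690.5 mm over 4660 years gives 690.5 / 4660 ≈ 0.148 mm per year.
Length of B = 0.148 × 1817 = 268.9 mm.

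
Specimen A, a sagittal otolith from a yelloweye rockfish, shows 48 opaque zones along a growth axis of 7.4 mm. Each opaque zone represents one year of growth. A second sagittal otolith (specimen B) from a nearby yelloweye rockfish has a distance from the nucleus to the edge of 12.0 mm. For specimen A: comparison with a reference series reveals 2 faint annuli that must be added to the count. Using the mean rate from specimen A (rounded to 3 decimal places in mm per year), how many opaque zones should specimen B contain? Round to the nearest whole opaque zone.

Specimen A: adjusted count: 48 + 2 = 50 opaque zones.
A: 7.4 mm over 50 years gives 7.4 / 50 ≈ 0.148 mm/yr.
For B, 12.0 / 0.148 = 81.08 years ≈ 81 opaque zones.

81 opaque zones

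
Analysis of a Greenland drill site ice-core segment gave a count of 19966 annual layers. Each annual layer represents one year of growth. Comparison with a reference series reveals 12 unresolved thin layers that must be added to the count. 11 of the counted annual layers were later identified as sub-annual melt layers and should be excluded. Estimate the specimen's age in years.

After corrections the count is 19966 − 11 + 12 = 19967 annual layers.
At one annual layer per year, that is 19967 years.

19967 yr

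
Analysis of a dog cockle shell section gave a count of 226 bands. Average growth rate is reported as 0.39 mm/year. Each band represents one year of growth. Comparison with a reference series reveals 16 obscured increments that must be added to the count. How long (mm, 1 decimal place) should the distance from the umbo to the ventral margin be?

Adjusted count: 226 + 16 = 242 bands.
Predicted length = 0.39 mm/year × 242 years = 94.4 mm.

94.4 mm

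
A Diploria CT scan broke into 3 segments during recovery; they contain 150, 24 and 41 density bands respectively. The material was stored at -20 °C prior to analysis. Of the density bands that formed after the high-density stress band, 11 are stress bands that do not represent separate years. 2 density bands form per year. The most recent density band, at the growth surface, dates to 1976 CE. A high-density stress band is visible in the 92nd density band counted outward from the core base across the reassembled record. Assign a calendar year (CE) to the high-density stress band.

1920 CE

Total density bands = 150 + 24 + 41 = 215.
215 − 92 = 123 density bands lie beyond the high-density stress band toward the growth surface.
Excluding 11 false density bands: 123 − 11 = 112.
With 2 density bands per year, 112 / 2 = 56 years.
Counting back 56 years from 1976 CE places the high-density stress band in 1976 − 56 = 1920 CE.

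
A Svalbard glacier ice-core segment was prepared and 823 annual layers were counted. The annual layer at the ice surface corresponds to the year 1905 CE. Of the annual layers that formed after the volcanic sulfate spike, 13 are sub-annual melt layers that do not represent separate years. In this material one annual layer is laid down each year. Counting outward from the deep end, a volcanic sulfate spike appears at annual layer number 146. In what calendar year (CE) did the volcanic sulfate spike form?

1241 CE

823 − 146 = 677 annual layers lie beyond the volcanic sulfate spike toward the ice surface.
Removing the 13 false annual layers leaves 677 − 13 = 664 true annual layers beyond the volcanic sulfate spike.
Counting back 664 years from 1905 CE places the volcanic sulfate spike in 1905 − 664 = 1241 CE.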